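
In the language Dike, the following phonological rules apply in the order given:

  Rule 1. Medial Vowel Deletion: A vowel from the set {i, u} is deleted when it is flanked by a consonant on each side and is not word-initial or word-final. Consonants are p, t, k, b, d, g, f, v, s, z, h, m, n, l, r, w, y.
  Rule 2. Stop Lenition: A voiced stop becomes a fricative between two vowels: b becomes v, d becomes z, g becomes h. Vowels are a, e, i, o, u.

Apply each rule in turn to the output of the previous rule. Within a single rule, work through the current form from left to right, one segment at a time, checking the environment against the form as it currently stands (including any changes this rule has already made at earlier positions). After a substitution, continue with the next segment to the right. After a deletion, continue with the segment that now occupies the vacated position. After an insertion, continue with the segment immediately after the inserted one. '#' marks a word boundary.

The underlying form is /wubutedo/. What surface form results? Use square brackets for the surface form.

[wbtezo]

Rule 1 Medial Vowel Deletion: [wubutedo] → [wbtedo]
Rule 2 Stop Lenition: [wbtedo] → [wbtezo]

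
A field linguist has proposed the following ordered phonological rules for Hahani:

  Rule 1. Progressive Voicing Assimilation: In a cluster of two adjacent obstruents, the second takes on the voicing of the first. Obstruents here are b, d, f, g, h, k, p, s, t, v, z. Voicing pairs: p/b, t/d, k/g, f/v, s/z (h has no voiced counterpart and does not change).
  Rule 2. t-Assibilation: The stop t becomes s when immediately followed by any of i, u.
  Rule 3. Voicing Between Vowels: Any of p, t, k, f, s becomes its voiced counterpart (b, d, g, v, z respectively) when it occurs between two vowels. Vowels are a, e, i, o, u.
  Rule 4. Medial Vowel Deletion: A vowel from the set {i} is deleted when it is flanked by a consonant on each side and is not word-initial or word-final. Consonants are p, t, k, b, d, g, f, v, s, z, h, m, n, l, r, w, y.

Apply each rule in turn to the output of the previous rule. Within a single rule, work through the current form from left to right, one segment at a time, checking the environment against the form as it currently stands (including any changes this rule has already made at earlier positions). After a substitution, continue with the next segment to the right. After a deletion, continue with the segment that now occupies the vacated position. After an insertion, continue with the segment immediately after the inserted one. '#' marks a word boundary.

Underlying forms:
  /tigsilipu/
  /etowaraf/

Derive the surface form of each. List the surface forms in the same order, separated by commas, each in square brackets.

[sgzlbu], [edowaraf]

/tigsilipu/:
  Rule 1 Progressive Voicing Assimilation: [tigsilipu] → [tigzilipu]
  Rule 2 t-Assibilation: [tigzilipu] → [sigzilipu]
  Rule 3 Voicing Between Vowels: [sigzilipu] → [sigzilibu]
  Rule 4 Medial Vowel Deletion: [sigzilibu] → [sgzlbu]
/etowaraf/:
  Rule 1 Progressive Voicing Assimilation: no change — [etowaraf]
  Rule 2 t-Assibilation: no change — [etowaraf]
  Rule 3 Voicing Between Vowels: [etowaraf] → [edowaraf]
  Rule 4 Medial Vowel Deletion: no change — [edowaraf]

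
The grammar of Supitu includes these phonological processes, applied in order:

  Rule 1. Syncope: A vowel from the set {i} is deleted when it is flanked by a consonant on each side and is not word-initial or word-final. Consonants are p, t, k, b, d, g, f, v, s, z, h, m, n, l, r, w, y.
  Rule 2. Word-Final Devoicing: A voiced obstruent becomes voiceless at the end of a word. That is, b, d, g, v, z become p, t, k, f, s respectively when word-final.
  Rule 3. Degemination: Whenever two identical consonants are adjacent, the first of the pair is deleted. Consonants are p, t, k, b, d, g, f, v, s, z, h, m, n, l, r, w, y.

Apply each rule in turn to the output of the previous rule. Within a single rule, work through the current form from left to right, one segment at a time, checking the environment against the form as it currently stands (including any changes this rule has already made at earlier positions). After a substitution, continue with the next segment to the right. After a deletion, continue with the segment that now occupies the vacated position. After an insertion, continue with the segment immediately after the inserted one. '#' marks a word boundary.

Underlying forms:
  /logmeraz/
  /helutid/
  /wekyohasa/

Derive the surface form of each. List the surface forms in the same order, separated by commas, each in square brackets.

/logmeraz/:
  Rule 1 Syncope: no change — [logmeraz]
  Rule 2 Word-Final Devoicing: [logmeraz] → [logmeras]
  Rule 3 Degemination: no change — [logmeras]
/helutid/:
  Rule 1 Syncope: [helutid] → [helutd]
  Rule 2 Word-Final Devoicing: [helutd] → [helutt]
  Rule 3 Degemination: [helutt] → [helut]
/wekyohasa/:
  Rule 1 Syncope: no change — [wekyohasa]
  Rule 2 Word-Final Devoicing: no change — [wekyohasa]
  Rule 3 Degemination: no change — [wekyohasa]

[logmeras], [helut], [wekyohasa]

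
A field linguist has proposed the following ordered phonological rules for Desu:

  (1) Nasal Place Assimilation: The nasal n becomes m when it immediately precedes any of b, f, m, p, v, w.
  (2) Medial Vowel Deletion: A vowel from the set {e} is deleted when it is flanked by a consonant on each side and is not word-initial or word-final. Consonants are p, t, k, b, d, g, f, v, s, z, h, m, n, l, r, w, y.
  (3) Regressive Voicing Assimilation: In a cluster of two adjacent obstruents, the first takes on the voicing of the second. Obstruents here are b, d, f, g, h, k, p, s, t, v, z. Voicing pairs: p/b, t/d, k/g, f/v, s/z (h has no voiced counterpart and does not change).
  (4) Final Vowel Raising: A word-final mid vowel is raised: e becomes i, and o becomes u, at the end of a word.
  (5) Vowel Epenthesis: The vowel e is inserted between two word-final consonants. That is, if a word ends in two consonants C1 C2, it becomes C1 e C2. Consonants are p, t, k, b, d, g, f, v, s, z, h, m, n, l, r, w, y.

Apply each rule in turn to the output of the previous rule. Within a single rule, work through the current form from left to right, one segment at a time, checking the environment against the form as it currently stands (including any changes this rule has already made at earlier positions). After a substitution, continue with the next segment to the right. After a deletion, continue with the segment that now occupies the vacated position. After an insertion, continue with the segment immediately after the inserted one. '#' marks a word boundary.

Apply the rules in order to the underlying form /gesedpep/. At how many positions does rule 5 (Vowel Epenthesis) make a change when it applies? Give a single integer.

1

(1) Nasal Place Assimilation: no change — [gesedpep]
(2) Medial Vowel Deletion: [gesedpep] → [gsdpp]
(3) Regressive Voicing Assimilation: [gsdpp] → [kztpp]
(4) Final Vowel Raising: no change — [kztpp]
(5) Vowel Epenthesis: [kztpp] → [kztpep]
Rule 5 changed 1 position(s).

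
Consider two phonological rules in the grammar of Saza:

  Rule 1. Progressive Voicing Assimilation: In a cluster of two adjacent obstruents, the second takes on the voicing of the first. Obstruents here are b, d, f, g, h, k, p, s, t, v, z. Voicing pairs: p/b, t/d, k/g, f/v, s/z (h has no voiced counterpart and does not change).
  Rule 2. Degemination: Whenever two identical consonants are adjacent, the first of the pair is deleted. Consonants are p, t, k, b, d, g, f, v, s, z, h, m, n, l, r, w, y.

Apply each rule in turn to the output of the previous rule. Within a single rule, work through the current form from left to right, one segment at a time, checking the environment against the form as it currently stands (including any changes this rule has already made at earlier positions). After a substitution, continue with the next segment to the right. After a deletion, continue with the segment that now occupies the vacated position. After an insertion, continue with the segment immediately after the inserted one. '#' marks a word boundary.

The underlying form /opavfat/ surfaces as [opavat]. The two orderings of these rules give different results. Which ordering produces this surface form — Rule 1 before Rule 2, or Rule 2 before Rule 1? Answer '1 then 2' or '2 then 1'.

1 then 2

Order 1 then 2:
  1 Progressive Voicing Assimilation: [opavfat] → [opavvat]
  2 Degemination: [opavvat] → [opavat]
  result: [opavat]
Order 2 then 1:
  2 Degemination: no change — [opavfat]
  1 Progressive Voicing Assimilation: [opavfat] → [opavvat]
  result: [opavvat]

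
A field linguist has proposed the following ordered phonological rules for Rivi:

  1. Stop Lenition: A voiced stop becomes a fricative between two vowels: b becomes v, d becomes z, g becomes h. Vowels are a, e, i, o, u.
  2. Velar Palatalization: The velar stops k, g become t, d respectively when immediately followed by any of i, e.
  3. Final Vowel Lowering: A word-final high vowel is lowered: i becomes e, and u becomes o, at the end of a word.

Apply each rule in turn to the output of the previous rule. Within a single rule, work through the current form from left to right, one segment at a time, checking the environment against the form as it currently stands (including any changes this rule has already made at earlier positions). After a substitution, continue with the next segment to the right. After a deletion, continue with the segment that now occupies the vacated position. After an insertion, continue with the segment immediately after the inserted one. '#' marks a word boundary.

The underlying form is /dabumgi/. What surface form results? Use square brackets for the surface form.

[davumde]

1 Stop Lenition: [dabumgi] → [davumgi]
2 Velar Palatalization: [davumgi] → [davumdi]
3 Final Vowel Lowering: [davumdi] → [davumde]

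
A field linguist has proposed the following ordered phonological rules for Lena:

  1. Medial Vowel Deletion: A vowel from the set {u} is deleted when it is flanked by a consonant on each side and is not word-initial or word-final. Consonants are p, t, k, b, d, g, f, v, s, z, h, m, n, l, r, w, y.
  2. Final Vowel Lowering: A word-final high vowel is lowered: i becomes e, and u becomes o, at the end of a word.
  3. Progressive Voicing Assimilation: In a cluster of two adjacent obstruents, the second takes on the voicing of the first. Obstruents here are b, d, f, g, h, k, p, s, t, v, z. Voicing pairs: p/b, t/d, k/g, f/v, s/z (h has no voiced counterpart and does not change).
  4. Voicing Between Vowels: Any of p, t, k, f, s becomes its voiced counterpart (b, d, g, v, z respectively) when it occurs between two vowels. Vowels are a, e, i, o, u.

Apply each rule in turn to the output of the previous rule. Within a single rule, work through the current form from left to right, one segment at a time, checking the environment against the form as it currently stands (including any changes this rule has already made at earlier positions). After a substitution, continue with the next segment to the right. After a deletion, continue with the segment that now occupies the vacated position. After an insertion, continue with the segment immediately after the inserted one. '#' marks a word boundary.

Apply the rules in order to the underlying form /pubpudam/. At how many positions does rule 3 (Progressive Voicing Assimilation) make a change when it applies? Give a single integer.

1 Medial Vowel Deletion: [pubpudam] → [pbpdam]
2 Final Vowel Lowering: no change — [pbpdam]
3 Progressive Voicing Assimilation: [pbpdam] → [ppptam]
4 Voicing Between Vowels: no change — [ppptam]
Rule 3 changed 2 position(s).

2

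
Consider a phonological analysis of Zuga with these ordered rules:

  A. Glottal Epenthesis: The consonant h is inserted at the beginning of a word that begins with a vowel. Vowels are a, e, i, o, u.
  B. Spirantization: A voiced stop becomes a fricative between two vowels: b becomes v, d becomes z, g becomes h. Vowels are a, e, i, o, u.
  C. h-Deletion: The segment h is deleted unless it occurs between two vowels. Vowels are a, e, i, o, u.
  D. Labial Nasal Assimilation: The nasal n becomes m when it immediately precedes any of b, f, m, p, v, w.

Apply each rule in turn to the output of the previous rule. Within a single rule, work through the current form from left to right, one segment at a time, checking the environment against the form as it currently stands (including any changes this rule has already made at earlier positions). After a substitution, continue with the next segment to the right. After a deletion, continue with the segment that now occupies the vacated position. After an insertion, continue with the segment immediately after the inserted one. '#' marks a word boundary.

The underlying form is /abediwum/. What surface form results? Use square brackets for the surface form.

A Glottal Epenthesis: [abediwum] → [habediwum]
B Spirantization: [habediwum] → [haveziwum]
C h-Deletion: [haveziwum] → [aveziwum]
D Labial Nasal Assimilation: no change — [aveziwum]

[aveziwum]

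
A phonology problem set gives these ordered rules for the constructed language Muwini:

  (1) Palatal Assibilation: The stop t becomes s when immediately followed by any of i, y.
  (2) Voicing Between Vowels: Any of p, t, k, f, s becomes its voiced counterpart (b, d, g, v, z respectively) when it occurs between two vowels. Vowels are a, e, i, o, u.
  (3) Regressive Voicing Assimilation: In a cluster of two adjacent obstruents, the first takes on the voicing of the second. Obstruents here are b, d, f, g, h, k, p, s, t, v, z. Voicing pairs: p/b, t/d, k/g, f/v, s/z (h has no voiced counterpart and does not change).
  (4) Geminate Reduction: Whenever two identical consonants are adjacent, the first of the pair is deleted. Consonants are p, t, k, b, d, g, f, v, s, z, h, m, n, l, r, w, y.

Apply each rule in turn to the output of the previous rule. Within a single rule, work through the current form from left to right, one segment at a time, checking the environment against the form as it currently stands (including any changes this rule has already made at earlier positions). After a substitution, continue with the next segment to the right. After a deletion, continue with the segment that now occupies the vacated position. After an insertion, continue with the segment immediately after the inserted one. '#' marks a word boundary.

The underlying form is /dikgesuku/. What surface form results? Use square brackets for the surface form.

[digezugu]

(1) Palatal Assibilation: no change — [dikgesuku]
(2) Voicing Between Vowels: [dikgesuku] → [dikgezugu]
(3) Regressive Voicing Assimilation: [dikgezugu] → [diggezugu]
(4) Geminate Reduction: [diggezugu] → [digezugu]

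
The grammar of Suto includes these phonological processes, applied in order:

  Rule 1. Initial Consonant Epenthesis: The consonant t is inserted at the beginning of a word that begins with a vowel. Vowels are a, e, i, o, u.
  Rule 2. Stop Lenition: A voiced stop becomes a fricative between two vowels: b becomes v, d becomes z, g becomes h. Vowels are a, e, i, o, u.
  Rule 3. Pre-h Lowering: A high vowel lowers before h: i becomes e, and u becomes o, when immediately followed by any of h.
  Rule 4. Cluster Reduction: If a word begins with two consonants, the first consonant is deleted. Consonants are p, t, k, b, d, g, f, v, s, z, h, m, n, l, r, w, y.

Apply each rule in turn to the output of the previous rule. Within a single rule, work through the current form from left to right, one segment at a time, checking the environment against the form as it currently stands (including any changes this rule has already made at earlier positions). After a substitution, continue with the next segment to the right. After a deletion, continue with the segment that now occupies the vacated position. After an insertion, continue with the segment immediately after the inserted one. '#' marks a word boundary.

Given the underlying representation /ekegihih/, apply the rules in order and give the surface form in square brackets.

Rule 1 Initial Consonant Epenthesis: [ekegihih] → [tekegihih]
Rule 2 Stop Lenition: [tekegihih] → [tekehihih]
Rule 3 Pre-h Lowering: [tekehihih] → [tekeheheh]
Rule 4 Cluster Reduction: no change — [tekeheheh]

[tekeheheh]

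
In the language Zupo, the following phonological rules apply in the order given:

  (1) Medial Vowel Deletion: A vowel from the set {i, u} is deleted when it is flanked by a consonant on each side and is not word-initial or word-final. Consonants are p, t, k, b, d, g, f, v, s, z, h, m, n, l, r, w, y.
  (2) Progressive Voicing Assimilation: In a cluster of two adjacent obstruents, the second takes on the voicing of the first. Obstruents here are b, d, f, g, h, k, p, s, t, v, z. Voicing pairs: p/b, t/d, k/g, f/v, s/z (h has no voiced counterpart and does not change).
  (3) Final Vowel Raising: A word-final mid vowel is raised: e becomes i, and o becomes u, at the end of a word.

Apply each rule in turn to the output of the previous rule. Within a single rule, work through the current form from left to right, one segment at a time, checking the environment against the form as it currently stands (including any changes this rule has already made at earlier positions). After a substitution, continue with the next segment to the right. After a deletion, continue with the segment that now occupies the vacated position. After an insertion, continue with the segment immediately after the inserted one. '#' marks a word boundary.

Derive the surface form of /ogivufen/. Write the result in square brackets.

[ogvven]

(1) Medial Vowel Deletion: [ogivufen] → [ogvfen]
(2) Progressive Voicing Assimilation: [ogvfen] → [ogvven]
(3) Final Vowel Raising: no change — [ogvven]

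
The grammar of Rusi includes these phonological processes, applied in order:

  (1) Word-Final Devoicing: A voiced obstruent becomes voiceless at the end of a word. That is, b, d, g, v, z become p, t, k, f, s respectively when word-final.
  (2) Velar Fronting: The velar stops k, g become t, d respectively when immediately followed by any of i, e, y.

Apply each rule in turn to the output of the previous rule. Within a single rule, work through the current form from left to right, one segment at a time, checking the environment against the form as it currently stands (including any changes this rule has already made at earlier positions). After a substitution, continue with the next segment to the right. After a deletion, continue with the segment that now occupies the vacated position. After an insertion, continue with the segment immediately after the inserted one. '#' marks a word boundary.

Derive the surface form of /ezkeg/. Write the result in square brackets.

[eztek]

(1) Word-Final Devoicing: [ezkeg] → [ezkek]
(2) Velar Fronting: [ezkek] → [eztek]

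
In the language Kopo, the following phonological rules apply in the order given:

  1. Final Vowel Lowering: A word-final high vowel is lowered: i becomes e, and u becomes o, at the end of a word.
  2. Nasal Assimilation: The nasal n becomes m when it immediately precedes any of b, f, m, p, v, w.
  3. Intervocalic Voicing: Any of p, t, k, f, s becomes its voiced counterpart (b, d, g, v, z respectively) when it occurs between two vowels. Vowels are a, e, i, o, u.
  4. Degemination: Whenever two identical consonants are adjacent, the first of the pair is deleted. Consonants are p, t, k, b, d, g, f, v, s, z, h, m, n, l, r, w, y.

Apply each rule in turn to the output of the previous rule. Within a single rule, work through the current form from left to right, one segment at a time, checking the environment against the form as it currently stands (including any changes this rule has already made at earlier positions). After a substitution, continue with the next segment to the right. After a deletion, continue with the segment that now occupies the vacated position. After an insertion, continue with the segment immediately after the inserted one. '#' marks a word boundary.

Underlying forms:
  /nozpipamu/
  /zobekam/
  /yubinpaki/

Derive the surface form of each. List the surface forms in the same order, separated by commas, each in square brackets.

/nozpipamu/:
  1 Final Vowel Lowering: [nozpipamu] → [nozpipamo]
  2 Nasal Assimilation: no change — [nozpipamo]
  3 Intervocalic Voicing: [nozpipamo] → [nozpibamo]
  4 Degemination: no change — [nozpibamo]
/zobekam/:
  1 Final Vowel Lowering: no change — [zobekam]
  2 Nasal Assimilation: no change — [zobekam]
  3 Intervocalic Voicing: [zobekam] → [zobegam]
  4 Degemination: no change — [zobegam]
/yubinpaki/:
  1 Final Vowel Lowering: [yubinpaki] → [yubinpake]
  2 Nasal Assimilation: [yubinpake] → [yubimpake]
  3 Intervocalic Voicing: [yubimpake] → [yubimpage]
  4 Degemination: no change — [yubimpage]

[nozpibamo], [zobegam], [yubimpage]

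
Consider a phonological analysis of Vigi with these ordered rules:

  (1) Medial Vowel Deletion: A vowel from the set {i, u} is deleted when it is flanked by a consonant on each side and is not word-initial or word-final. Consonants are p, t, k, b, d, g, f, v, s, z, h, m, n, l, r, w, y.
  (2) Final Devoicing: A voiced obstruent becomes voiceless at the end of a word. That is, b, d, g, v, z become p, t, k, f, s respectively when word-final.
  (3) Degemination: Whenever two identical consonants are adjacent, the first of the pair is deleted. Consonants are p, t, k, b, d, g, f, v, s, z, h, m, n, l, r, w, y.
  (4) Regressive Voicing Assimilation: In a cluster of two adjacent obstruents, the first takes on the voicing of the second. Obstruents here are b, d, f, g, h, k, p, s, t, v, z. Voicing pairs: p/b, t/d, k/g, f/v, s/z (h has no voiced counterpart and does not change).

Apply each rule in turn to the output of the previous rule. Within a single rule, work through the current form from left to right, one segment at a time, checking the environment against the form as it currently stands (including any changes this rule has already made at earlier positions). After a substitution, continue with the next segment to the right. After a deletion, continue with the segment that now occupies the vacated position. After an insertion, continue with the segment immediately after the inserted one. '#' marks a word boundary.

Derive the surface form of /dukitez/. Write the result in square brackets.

(1) Medial Vowel Deletion: [dukitez] → [dktez]
(2) Final Devoicing: [dktez] → [dktes]
(3) Degemination: no change — [dktes]
(4) Regressive Voicing Assimilation: [dktes] → [tktes]

[tktes]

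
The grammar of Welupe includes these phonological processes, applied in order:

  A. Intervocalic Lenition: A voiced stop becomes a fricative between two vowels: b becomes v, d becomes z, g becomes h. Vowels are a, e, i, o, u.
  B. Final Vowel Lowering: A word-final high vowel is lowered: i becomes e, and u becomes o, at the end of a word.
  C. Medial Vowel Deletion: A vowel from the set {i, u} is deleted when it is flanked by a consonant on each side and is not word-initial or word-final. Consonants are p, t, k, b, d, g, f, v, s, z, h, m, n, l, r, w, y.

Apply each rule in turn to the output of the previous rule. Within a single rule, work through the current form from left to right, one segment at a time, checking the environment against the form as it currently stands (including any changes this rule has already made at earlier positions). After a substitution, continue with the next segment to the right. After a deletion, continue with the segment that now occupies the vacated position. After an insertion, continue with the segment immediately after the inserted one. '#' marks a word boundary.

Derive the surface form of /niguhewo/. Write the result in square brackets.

[nhhewo]

A Intervocalic Lenition: [niguhewo] → [nihuhewo]
B Final Vowel Lowering: no change — [nihuhewo]
C Medial Vowel Deletion: [nihuhewo] → [nhhewo]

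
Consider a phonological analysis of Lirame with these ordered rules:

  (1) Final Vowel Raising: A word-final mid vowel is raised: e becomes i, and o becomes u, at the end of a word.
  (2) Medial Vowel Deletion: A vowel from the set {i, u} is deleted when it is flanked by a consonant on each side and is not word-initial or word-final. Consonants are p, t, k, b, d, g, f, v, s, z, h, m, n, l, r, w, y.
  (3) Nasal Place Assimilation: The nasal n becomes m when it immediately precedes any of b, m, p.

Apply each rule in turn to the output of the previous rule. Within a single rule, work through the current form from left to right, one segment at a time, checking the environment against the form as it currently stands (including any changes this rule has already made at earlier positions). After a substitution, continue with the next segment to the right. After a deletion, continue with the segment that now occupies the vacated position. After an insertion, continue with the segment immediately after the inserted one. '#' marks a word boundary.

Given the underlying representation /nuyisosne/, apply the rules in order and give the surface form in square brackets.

[nysosni]

(1) Final Vowel Raising: [nuyisosne] → [nuyisosni]
(2) Medial Vowel Deletion: [nuyisosni] → [nysosni]
(3) Nasal Place Assimilation: no change — [nysosni]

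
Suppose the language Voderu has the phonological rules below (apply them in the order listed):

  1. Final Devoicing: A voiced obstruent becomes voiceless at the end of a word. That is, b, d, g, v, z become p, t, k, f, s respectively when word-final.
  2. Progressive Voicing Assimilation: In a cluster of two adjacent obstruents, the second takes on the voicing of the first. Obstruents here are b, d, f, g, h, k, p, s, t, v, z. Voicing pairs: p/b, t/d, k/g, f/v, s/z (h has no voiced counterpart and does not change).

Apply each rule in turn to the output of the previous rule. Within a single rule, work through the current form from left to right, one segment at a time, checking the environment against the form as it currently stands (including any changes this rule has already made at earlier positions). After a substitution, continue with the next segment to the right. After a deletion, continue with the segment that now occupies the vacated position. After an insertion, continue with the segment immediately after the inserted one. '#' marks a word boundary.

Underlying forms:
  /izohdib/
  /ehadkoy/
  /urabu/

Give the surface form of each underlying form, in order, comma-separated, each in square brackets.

[izohtip], [ehadgoy], [urabu]

/izohdib/:
  1 Final Devoicing: [izohdib] → [izohdip]
  2 Progressive Voicing Assimilation: [izohdip] → [izohtip]
/ehadkoy/:
  1 Final Devoicing: no change — [ehadkoy]
  2 Progressive Voicing Assimilation: [ehadkoy] → [ehadgoy]
/urabu/:
  1 Final Devoicing: no change — [urabu]
  2 Progressive Voicing Assimilation: no change — [urabu]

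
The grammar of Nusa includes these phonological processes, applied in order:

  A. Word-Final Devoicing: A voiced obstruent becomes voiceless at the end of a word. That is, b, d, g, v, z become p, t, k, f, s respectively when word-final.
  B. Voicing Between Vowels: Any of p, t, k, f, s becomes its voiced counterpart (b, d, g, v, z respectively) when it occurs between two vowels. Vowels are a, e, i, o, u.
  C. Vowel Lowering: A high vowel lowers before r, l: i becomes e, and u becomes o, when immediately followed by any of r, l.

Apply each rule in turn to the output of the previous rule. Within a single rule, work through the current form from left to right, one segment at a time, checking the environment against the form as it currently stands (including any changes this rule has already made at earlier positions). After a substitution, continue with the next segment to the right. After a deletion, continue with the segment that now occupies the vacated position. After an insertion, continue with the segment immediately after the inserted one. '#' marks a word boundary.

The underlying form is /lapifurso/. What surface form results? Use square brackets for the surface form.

A Word-Final Devoicing: no change — [lapifurso]
B Voicing Between Vowels: [lapifurso] → [labivurso]
C Vowel Lowering: [labivurso] → [labivorso]

[labivorso]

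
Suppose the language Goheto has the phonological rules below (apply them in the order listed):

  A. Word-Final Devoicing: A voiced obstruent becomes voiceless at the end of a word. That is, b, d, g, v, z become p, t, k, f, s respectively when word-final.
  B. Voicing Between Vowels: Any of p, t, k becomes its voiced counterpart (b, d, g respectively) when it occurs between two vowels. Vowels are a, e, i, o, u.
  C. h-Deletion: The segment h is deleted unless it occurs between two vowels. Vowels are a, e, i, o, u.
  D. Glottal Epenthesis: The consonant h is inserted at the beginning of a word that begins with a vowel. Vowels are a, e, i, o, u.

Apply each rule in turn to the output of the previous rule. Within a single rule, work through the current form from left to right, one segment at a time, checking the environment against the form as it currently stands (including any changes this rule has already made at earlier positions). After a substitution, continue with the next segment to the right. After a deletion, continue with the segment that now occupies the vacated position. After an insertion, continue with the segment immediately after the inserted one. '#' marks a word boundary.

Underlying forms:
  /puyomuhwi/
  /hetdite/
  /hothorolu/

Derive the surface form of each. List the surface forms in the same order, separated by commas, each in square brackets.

[puyomuwi], [hetdide], [hotorolu]

/puyomuhwi/:
  A Word-Final Devoicing: no change — [puyomuhwi]
  B Voicing Between Vowels: no change — [puyomuhwi]
  C h-Deletion: [puyomuhwi] → [puyomuwi]
  D Glottal Epenthesis: no change — [puyomuwi]
/hetdite/:
  A Word-Final Devoicing: no change — [hetdite]
  B Voicing Between Vowels: [hetdite] → [hetdide]
  C h-Deletion: [hetdide] → [etdide]
  D Glottal Epenthesis: [etdide] → [hetdide]
/hothorolu/:
  A Word-Final Devoicing: no change — [hothorolu]
  B Voicing Between Vowels: no change — [hothorolu]
  C h-Deletion: [hothorolu] → [otorolu]
  D Glottal Epenthesis: [otorolu] → [hotorolu]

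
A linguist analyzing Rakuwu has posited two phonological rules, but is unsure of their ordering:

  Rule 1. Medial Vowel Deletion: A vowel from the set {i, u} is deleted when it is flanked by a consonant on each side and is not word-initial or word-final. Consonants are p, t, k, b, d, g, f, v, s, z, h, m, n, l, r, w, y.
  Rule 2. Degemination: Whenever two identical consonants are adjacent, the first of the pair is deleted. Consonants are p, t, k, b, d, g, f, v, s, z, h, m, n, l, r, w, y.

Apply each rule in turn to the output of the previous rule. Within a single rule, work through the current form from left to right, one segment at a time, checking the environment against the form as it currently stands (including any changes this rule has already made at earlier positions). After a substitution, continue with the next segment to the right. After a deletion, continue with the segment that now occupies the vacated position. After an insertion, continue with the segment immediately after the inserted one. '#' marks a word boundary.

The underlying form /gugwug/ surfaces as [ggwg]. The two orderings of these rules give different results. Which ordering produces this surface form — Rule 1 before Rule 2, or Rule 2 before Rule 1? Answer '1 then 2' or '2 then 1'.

2 then 1

Order 1 then 2:
  1 Medial Vowel Deletion: [gugwug] → [ggwg]
  2 Degemination: [ggwg] → [gwg]
  result: [gwg]
Order 2 then 1:
  2 Degemination: no change — [gugwug]
  1 Medial Vowel Deletion: [gugwug] → [ggwg]
  result: [ggwg]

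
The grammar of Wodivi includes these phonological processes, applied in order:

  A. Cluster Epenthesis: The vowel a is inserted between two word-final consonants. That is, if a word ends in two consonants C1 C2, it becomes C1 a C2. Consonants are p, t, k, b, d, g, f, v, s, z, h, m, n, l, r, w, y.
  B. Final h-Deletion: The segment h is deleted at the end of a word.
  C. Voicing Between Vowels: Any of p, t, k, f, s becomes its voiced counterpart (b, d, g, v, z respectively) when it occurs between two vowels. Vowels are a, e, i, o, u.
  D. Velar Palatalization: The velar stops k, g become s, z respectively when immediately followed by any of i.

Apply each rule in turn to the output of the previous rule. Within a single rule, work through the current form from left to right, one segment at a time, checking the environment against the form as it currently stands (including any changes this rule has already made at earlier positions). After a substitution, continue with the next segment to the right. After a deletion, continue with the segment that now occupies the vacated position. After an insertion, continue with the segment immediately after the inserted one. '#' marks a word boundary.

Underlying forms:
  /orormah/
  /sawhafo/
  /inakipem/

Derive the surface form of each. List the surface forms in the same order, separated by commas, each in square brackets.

[ororma], [sawhavo], [inazibem]

/orormah/:
  A Cluster Epenthesis: no change — [orormah]
  B Final h-Deletion: [orormah] → [ororma]
  C Voicing Between Vowels: no change — [ororma]
  D Velar Palatalization: no change — [ororma]
/sawhafo/:
  A Cluster Epenthesis: no change — [sawhafo]
  B Final h-Deletion: no change — [sawhafo]
  C Voicing Between Vowels: [sawhafo] → [sawhavo]
  D Velar Palatalization: no change — [sawhavo]
/inakipem/:
  A Cluster Epenthesis: no change — [inakipem]
  B Final h-Deletion: no change — [inakipem]
  C Voicing Between Vowels: [inakipem] → [inagibem]
  D Velar Palatalization: [inagibem] → [inazibem]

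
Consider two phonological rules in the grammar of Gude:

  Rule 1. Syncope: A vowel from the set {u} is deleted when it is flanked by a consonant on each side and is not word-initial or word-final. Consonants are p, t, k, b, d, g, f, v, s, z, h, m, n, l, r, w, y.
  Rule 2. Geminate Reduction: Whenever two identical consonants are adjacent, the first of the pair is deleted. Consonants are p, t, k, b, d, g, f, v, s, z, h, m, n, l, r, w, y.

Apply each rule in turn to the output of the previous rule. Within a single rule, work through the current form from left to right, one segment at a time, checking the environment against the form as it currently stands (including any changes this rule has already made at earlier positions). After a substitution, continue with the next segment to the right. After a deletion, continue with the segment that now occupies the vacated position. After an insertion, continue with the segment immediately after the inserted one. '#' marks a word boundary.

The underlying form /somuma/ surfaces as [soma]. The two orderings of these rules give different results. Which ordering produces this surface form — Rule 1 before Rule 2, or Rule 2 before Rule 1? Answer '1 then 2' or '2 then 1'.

Order 1 then 2:
  1 Syncope: [somuma] → [somma]
  2 Geminate Reduction: [somma] → [soma]
  result: [soma]
Order 2 then 1:
  2 Geminate Reduction: no change — [somuma]
  1 Syncope: [somuma] → [somma]
  result: [somma]

1 then 2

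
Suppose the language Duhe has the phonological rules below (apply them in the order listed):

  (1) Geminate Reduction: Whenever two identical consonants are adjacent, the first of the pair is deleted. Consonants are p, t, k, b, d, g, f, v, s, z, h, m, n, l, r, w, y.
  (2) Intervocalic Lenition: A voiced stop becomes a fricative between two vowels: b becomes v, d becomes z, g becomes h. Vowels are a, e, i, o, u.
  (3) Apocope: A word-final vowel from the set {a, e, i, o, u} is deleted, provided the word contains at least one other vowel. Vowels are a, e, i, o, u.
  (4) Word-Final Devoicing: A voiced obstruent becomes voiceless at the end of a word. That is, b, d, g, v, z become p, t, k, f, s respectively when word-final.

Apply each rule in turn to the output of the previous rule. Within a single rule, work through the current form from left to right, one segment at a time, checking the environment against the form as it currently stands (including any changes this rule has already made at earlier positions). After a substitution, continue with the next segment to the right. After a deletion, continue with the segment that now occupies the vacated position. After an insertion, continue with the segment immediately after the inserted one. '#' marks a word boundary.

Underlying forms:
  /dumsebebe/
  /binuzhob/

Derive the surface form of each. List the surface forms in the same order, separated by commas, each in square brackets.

/dumsebebe/:
  (1) Geminate Reduction: no change — [dumsebebe]
  (2) Intervocalic Lenition: [dumsebebe] → [dumseveve]
  (3) Apocope: [dumseveve] → [dumsevev]
  (4) Word-Final Devoicing: [dumsevev] → [dumsevef]
/binuzhob/:
  (1) Geminate Reduction: no change — [binuzhob]
  (2) Intervocalic Lenition: no change — [binuzhob]
  (3) Apocope: no change — [binuzhob]
  (4) Word-Final Devoicing: [binuzhob] → [binuzhop]

[dumsevef], [binuzhop]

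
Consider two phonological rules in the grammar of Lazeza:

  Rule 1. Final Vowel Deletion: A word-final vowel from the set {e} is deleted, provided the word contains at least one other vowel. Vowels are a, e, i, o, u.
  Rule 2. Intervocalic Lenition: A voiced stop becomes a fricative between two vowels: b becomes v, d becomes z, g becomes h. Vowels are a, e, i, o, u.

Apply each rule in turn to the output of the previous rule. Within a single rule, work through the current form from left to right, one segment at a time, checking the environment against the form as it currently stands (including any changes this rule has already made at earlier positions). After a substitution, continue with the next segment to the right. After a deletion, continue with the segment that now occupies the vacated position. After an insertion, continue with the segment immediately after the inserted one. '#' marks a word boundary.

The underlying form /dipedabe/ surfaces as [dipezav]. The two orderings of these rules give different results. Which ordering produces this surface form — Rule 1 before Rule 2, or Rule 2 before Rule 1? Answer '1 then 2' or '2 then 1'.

Order 1 then 2:
  1 Final Vowel Deletion: [dipedabe] → [dipedab]
  2 Intervocalic Lenition: [dipedab] → [dipezab]
  result: [dipezab]
Order 2 then 1:
  2 Intervocalic Lenition: [dipedabe] → [dipezave]
  1 Final Vowel Deletion: [dipezave] → [dipezav]
  result: [dipezav]

2 then 1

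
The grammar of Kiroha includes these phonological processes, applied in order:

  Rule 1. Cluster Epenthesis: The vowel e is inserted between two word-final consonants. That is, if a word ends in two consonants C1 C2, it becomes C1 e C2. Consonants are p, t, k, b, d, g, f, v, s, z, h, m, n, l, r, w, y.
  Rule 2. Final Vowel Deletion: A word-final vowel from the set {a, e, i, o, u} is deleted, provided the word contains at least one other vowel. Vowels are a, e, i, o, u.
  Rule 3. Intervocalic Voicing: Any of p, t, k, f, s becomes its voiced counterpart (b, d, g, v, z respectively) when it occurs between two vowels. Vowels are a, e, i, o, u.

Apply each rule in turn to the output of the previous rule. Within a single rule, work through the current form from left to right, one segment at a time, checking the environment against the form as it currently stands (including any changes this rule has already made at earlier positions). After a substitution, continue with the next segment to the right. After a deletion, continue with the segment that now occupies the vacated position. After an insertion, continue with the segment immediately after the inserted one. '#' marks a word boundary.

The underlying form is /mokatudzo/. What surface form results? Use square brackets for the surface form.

Rule 1 Cluster Epenthesis: no change — [mokatudzo]
Rule 2 Final Vowel Deletion: [mokatudzo] → [mokatudz]
Rule 3 Intervocalic Voicing: [mokatudz] → [mogadudz]

[mogadudz]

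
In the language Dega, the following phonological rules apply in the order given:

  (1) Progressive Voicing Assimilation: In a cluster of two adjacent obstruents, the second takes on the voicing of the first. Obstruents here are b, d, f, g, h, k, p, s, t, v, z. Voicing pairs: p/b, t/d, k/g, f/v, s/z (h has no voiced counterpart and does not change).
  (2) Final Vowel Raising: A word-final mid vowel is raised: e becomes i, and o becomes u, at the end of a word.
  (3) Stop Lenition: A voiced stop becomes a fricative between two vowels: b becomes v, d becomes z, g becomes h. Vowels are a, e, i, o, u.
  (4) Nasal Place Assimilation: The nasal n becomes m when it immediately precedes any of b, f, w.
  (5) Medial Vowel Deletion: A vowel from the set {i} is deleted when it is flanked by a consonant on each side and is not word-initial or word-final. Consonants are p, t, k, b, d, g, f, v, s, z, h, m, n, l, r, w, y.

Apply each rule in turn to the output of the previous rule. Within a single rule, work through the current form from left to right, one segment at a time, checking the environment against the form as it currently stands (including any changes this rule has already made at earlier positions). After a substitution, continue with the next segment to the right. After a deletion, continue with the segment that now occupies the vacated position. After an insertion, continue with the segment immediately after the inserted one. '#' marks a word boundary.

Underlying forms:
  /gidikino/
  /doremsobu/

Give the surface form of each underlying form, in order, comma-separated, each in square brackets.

[gzknu], [doremsovu]

/gidikino/:
  (1) Progressive Voicing Assimilation: no change — [gidikino]
  (2) Final Vowel Raising: [gidikino] → [gidikinu]
  (3) Stop Lenition: [gidikinu] → [gizikinu]
  (4) Nasal Place Assimilation: no change — [gizikinu]
  (5) Medial Vowel Deletion: [gizikinu] → [gzknu]
/doremsobu/:
  (1) Progressive Voicing Assimilation: no change — [doremsobu]
  (2) Final Vowel Raising: no change — [doremsobu]
  (3) Stop Lenition: [doremsobu] → [doremsovu]
  (4) Nasal Place Assimilation: no change — [doremsovu]
  (5) Medial Vowel Deletion: no change — [doremsovu]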